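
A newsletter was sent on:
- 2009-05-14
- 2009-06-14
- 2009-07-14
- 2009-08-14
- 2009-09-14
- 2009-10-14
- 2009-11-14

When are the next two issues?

The day-of-month is always 14 (31, 30, 31, 31, 30, 31 days between events).
So this recurs on the 14th of each month.
Next: December 2009 → 2009-12-14.
Next: January 2010 → 2010-01-14.

2009-12-14, 2010-01-14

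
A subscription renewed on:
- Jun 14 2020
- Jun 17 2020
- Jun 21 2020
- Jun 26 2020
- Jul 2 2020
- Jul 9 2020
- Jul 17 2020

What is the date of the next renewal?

Gaps: 3, 4, 5, 6, 7, 8 days — each gap is 1 larger than the previous one.
Next gap: 9 days. Jul 17 2020 + 9 days = Jul 26 2020.

Jul 26 2020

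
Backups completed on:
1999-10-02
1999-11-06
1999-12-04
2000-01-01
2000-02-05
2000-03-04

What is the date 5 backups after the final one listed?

2000-08-05

All dates are Saturdays, 35, 28, 28, 35, 28 days apart.
Specifically, the 1st Saturday of each month.
1st Saturday of April 2000: 2000-04-01.
May 2000 — 1st Saturday is 2000-05-06.
1st Saturday of June 2000: 2000-06-03.
July 2000 — 1st Saturday is 2000-07-01.
1st Saturday of August 2000: 2000-08-05.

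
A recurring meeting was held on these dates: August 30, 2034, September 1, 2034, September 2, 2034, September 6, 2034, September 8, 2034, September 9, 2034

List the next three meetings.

The gap pattern 2, 1, 4, 2, 1 repeats every 3 events.
These are the Wednesdays, Fridays and Saturdays of each week.
Next Wednesday: September 13, 2034.
The following Friday is September 15, 2034.
Next Saturday: September 16, 2034.

September 13, 2034; September 15, 2034; September 16, 2034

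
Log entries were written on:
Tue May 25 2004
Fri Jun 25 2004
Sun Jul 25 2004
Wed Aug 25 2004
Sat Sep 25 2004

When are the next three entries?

Mon Oct 25 2004, Thu Nov 25 2004, Sat Dec 25 2004

The day-of-month is always 25 (31, 30, 31, 31 days between events).
So this recurs on the 25th of each month.
October 2004: Mon Oct 25 2004.
Next: November 2004 → Thu Nov 25 2004.
Next: December 2004 → Sat Dec 25 2004.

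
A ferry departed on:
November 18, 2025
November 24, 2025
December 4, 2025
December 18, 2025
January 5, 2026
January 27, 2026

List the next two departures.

Intervals are 6, 10, 14, 18, 22 days — an arithmetic progression with common difference 4.
Next gap: 26 days. January 27, 2026 + 26 days = February 22, 2026.
Next gap: 30 days. February 22, 2026 + 30 days = March 24, 2026.

February 22, 2026; March 24, 2026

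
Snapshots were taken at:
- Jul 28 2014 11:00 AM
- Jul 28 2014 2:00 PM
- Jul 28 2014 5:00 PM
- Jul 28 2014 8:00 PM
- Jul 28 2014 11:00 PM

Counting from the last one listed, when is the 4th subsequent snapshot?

The interval is a steady 3 hours (3, 3, 3, 3).
Jul 28 2014 11:00 PM + 3 h = Jul 29 2014 2:00 AM.
Jul 29 2014 2:00 AM + 3 h = Jul 29 2014 5:00 AM.
Jul 29 2014 5:00 AM + 3 h = Jul 29 2014 8:00 AM.
Jul 29 2014 8:00 AM + 3 h = Jul 29 2014 11:00 AM.

Jul 29 2014 11:00 AM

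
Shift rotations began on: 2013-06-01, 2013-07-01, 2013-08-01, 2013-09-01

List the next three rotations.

2013-10-01, 2013-11-01, 2013-12-01

The day-of-month is always 1 (30, 31, 31 days between events).
So this recurs on the 1st of each month.
October 2013: 2013-10-01.
November 2013: 2013-11-01.
December 2013: 2013-12-01.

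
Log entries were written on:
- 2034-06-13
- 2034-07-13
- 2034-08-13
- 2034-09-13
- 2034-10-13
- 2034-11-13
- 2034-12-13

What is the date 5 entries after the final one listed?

The day-of-month is always 13 (30, 31, 31, 30, 31, 30 days between events).
So this recurs on the 13th of each month.
Next: January 2035 → 2035-01-13.
Next: February 2035 → 2035-02-13.
Next: March 2035 → 2035-03-13.
April 2035: 2035-04-13.
Next: May 2035 → 2035-05-13.

2035-05-13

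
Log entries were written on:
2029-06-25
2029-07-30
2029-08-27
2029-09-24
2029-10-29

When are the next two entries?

2029-11-26, 2029-12-31

All Mondays; the gaps (35, 28, 28, 35) vary with month length.
This is the last Monday of each month.
Last Monday of November 2029: 2029-11-26.
Last Monday of December 2029: 2029-12-31.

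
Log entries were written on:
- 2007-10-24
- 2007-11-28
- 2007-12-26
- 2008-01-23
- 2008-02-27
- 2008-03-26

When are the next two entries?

2008-04-23, 2008-05-28

All dates are Wednesdays, 35, 28, 28, 35, 28 days apart.
Specifically, the 4th Wednesday of each month.
4th Wednesday of April 2008: 2008-04-23.
4th Wednesday of May 2008: 2008-05-28.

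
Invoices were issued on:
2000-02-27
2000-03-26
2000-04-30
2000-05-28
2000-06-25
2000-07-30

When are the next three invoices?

These are Sundays with 28, 35, 28, 28, 35-day gaps.
Each is the final Sunday of its month — 2000-04-30 is past the 28th, so '4th Sunday' doesn't fit.
August 2000 ends with Sunday 2000-08-27.
September 2000 ends with Sunday 2000-09-24.
October 2000 ends with Sunday 2000-10-29.

2000-08-27, 2000-09-24, 2000-10-29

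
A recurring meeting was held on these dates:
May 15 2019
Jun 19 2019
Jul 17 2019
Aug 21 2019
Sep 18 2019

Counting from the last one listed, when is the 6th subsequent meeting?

Gaps: 35, 28, 35, 28 days — a mix of 28 and 35. Every date is a Wednesday.
Each is the 3rd Wednesday of its month.
October 2019 — 3rd Wednesday is Oct 16 2019.
3rd Wednesday of November 2019: Nov 20 2019.
3rd Wednesday of December 2019: Dec 18 2019.
3rd Wednesday of January 2020: Jan 15 2020.
February 2020 — 3rd Wednesday is Feb 19 2020.
March 2020 — 3rd Wednesday is Mar 18 2020.

Mar 18 2020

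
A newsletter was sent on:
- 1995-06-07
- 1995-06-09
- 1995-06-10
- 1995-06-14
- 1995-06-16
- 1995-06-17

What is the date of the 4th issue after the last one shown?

1995-06-28

The gap pattern 2, 1, 4, 2, 1 repeats every 3 events.
These are the Wednesdays, Fridays and Saturdays of each week.
The following Wednesday is 1995-06-21.
The following Friday is 1995-06-23.
Next Saturday: 1995-06-24.
Next Wednesday: 1995-06-28.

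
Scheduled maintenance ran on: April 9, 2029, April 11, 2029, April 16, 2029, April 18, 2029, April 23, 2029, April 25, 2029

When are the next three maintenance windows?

April 30, 2029; May 2, 2029; May 7, 2029

The gap pattern 2, 5, 2, 5, 2 repeats every 2 events.
These are the Mondays and Wednesdays of each week.
The following Monday is April 30, 2029.
Next Wednesday: May 2, 2029.
The following Monday is May 7, 2029.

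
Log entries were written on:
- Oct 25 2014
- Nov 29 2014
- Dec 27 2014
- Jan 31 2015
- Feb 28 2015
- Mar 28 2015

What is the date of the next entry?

Every date is a Saturday; gaps 35, 28, 35, 28, 28 days.
Each is the last Saturday of its month (at least one falls on the 29th or later, ruling out '4th Saturday').
April 2015 ends with Saturday Apr 25 2015.

Apr 25 2015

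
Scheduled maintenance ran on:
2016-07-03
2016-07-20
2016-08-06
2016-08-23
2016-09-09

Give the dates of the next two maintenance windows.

Every event comes 17 days after the last (17, 17, 17, 17).
2016-09-09 + 17 days = 2016-09-26.
2016-09-26 + 17 days = 2016-10-13.

2016-09-26, 2016-10-13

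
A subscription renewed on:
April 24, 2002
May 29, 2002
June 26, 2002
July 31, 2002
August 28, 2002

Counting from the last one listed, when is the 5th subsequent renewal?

January 29, 2003

These are Wednesdays with 35, 28, 35, 28-day gaps.
Each is the final Wednesday of its month — May 29, 2002 is past the 28th, so '4th Wednesday' doesn't fit.
Last Wednesday of September 2002: September 25, 2002.
Last Wednesday of October 2002: October 30, 2002.
November 2002 ends with Wednesday November 27, 2002.
Last Wednesday of December 2002: December 25, 2002.
Last Wednesday of January 2003: January 29, 2003.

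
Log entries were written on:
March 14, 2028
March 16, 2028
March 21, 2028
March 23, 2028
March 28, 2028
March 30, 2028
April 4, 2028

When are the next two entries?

Gaps: 2, 5, 2, 5, 2, 5 days — not constant, but cyclic with period 2.
The events fall on every Tuesday and Thursday.
The following Thursday is April 6, 2028.
The following Tuesday is April 11, 2028.

April 6, 2028; April 11, 2028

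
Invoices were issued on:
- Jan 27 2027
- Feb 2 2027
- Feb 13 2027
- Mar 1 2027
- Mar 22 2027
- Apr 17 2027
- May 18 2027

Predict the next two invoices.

Intervals are 6, 11, 16, 21, 26, 31 days — an arithmetic progression with common difference 5.
Next gap: 36 days. May 18 2027 + 36 days = Jun 23 2027.
Next gap: 41 days. Jun 23 2027 + 41 days = Aug 3 2027.

Jun 23 2027, Aug 3 2027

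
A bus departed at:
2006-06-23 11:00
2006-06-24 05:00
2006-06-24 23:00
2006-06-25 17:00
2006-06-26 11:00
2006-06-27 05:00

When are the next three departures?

2006-06-27 23:00, 2006-06-28 17:00, 2006-06-29 11:00

Gaps: 18, 18, 18, 18, 18 hours — each event is 18 hours after the previous one.
2006-06-27 05:00 + 18 h = 2006-06-27 23:00.
2006-06-27 23:00 + 18 h = 2006-06-28 17:00.
2006-06-28 17:00 + 18 h = 2006-06-29 11:00.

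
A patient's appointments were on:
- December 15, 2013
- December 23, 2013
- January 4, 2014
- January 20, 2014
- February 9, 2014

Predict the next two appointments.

Intervals are 8, 12, 16, 20 days — an arithmetic progression with common difference 4.
Next gap: 24 days. February 9, 2014 + 24 days = March 5, 2014.
Next gap: 28 days. March 5, 2014 + 28 days = April 2, 2014.

March 5, 2014; April 2, 2014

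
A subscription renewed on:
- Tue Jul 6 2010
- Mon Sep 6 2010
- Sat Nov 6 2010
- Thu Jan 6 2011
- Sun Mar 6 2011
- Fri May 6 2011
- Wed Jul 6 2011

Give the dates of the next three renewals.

Tue Sep 6 2011, Sun Nov 6 2011, Fri Jan 6 2012

The day-of-month is always 6 (62, 61, 61, 59, 61, 61 days between events).
So this recurs on the 6th of every 2 months.
Next: September 2011 → Tue Sep 6 2011.
November 2011: Sun Nov 6 2011.
Next: January 2012 → Fri Jan 6 2012.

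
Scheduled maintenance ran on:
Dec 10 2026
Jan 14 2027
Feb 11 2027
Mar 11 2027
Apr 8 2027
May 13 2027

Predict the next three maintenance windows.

Jun 10 2027, Jul 8 2027, Aug 12 2027

These are Thursdays at 28- or 35-day spacing (35, 28, 28, 28, 35).
The pattern: 2nd Thursday of the month.
2nd Thursday of June 2027: Jun 10 2027.
July 2027 — 2nd Thursday is Jul 8 2027.
August 2027 — 2nd Thursday is Aug 12 2027.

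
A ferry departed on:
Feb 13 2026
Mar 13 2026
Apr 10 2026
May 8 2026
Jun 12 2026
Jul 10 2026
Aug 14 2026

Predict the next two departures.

Gaps: 28, 28, 28, 35, 28, 35 days — a mix of 28 and 35. Every date is a Friday.
Each is the 2nd Friday of its month.
2nd Friday of September 2026: Sep 11 2026.
October 2026 — 2nd Friday is Oct 9 2026.

Sep 11 2026, Oct 9 2026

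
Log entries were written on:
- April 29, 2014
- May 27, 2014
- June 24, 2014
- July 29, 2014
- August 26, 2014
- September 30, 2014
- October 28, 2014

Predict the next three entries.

All Tuesdays; the gaps (28, 28, 35, 28, 35, 28) vary with month length.
This is the last Tuesday of each month.
November 2014 ends with Tuesday November 25, 2014.
December 2014 ends with Tuesday December 30, 2014.
January 2015 ends with Tuesday January 27, 2015.

November 25, 2014; December 30, 2014; January 27, 2015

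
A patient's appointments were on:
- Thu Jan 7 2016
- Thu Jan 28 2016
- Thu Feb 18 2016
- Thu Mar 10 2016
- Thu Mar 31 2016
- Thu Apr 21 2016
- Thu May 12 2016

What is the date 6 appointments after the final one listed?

Every event comes 21 days after the last (21, 21, 21, 21, 21, 21).
Thu May 12 2016 + 21 days = Thu Jun 2 2016.
Thu Jun 2 2016 + 21 days = Thu Jun 23 2016.
Thu Jun 23 2016 + 21 days = Thu Jul 14 2016.
Thu Jul 14 2016 + 21 days = Thu Aug 4 2016.
Thu Aug 4 2016 + 21 days = Thu Aug 25 2016.
Thu Aug 25 2016 + 21 days = Thu Sep 15 2016.

Thu Sep 15 2016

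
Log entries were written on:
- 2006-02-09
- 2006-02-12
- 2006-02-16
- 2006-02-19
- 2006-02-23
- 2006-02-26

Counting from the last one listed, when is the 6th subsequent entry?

The gap pattern 3, 4, 3, 4, 3 repeats every 2 events.
These are the Thursdays and Sundays of each week.
Next Thursday: 2006-03-02.
Next Sunday: 2006-03-05.
The following Thursday is 2006-03-09.
The following Sunday is 2006-03-12.
Next Thursday: 2006-03-16.
The following Sunday is 2006-03-19.

2006-03-19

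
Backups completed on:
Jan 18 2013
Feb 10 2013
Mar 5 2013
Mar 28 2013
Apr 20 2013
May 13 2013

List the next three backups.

Gaps between consecutive events: 23, 23, 23, 23, 23 days — a constant 23-day interval.
May 13 2013 + 23 days = Jun 5 2013.
Jun 5 2013 + 23 days = Jun 28 2013.
Jun 28 2013 + 23 days = Jul 21 2013.

Jun 5 2013, Jun 28 2013, Jul 21 2013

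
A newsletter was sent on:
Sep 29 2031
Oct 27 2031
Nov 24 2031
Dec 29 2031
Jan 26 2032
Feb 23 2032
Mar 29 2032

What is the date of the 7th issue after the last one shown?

Oct 25 2032

Every date is a Monday; gaps 28, 28, 35, 28, 28, 35 days.
Each is the last Monday of its month (at least one falls on the 29th or later, ruling out '4th Monday').
April 2032 ends with Monday Apr 26 2032.
May 2032 ends with Monday May 31 2032.
June 2032 ends with Monday Jun 28 2032.
July 2032 ends with Monday Jul 26 2032.
Last Monday of August 2032: Aug 30 2032.
September 2032 ends with Monday Sep 27 2032.
Last Monday of October 2032: Oct 25 2032.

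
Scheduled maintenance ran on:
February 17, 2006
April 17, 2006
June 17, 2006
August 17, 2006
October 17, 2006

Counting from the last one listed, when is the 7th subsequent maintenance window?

December 17, 2007

Gaps: 59, 61, 61, 61 days — not constant. Every event is on the 17th of the month.
Pattern: the 17th of every 2 months.
December 2006: December 17, 2006.
Next: February 2007 → February 17, 2007.
April 2007: April 17, 2007.
Next: June 2007 → June 17, 2007.
Next: August 2007 → August 17, 2007.
October 2007: October 17, 2007.
Next: December 2007 → December 17, 2007.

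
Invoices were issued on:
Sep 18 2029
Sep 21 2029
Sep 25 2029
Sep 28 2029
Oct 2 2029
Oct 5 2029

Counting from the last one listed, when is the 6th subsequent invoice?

Gaps: 3, 4, 3, 4, 3 days — not constant, but cyclic with period 2.
The events fall on every Tuesday and Friday.
Next Tuesday: Oct 9 2029.
Next Friday: Oct 12 2029.
The following Tuesday is Oct 16 2029.
Next Friday: Oct 19 2029.
Next Tuesday: Oct 23 2029.
The following Friday is Oct 26 2029.

Oct 26 2029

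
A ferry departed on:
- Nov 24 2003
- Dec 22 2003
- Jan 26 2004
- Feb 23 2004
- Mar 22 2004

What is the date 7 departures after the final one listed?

These are Mondays at 28- or 35-day spacing (28, 35, 28, 28).
The pattern: 4th Monday of the month.
April 2004 — 4th Monday is Apr 26 2004.
May 2004 — 4th Monday is May 24 2004.
June 2004 — 4th Monday is Jun 28 2004.
July 2004 — 4th Monday is Jul 26 2004.
August 2004 — 4th Monday is Aug 23 2004.
4th Monday of September 2004: Sep 27 2004.
4th Monday of October 2004: Oct 25 2004.

Oct 25 2004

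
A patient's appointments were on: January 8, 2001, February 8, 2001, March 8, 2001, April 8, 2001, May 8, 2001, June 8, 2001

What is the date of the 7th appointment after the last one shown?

January 8, 2002

Gaps: 31, 28, 31, 30, 31 days — not constant. Every event is on the 8th of the month.
Pattern: the 8th of each month.
July 2001: July 8, 2001.
August 2001: August 8, 2001.
September 2001: September 8, 2001.
October 2001: October 8, 2001.
Next: November 2001 → November 8, 2001.
December 2001: December 8, 2001.
Next: January 2002 → January 8, 2002.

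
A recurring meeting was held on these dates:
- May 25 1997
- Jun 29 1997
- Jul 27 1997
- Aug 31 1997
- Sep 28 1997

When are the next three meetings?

Oct 26 1997, Nov 30 1997, Dec 28 1997

Every date is a Sunday; gaps 35, 28, 35, 28 days.
Each is the last Sunday of its month (at least one falls on the 29th or later, ruling out '4th Sunday').
October 1997 ends with Sunday Oct 26 1997.
Last Sunday of November 1997: Nov 30 1997.
December 1997 ends with Sunday Dec 28 1997.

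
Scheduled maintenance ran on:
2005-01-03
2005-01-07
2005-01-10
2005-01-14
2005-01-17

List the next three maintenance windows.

2005-01-21, 2005-01-24, 2005-01-28

Gaps: 4, 3, 4, 3 days — not constant, but cyclic with period 2.
The events fall on every Monday and Friday.
The following Friday is 2005-01-21.
The following Monday is 2005-01-24.
Next Friday: 2005-01-28.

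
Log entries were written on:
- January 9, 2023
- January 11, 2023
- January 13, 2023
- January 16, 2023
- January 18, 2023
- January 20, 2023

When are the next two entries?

January 23, 2023; January 25, 2023

Gaps: 2, 2, 3, 2, 2 days — not constant, but cyclic with period 3.
The events fall on every Monday, Wednesday and Friday.
Next Monday: January 23, 2023.
The following Wednesday is January 25, 2023.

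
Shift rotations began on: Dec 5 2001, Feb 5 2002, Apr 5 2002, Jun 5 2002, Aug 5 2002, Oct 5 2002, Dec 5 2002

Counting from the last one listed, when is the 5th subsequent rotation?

The day-of-month is always 5 (62, 59, 61, 61, 61, 61 days between events).
So this recurs on the 5th of every 2 months.
Next: February 2003 → Feb 5 2003.
Next: April 2003 → Apr 5 2003.
June 2003: Jun 5 2003.
August 2003: Aug 5 2003.
Next: October 2003 → Oct 5 2003.

Oct 5 2003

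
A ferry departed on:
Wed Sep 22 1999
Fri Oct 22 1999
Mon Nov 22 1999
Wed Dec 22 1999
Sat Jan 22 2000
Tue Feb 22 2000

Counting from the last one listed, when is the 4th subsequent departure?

The day-of-month is always 22 (30, 31, 30, 31, 31 days between events).
So this recurs on the 22nd of each month.
March 2000: Wed Mar 22 2000.
Next: April 2000 → Sat Apr 22 2000.
May 2000: Mon May 22 2000.
June 2000: Thu Jun 22 2000.

Thu Jun 22 2000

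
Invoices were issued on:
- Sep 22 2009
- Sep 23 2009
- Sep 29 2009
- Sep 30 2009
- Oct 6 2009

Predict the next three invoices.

Every event lands on a Tuesday or Wednesday (gaps cycle 1, 6, 1, 6).
So the schedule is: every Tuesday and Wednesday.
Next Wednesday: Oct 7 2009.
The following Tuesday is Oct 13 2009.
Next Wednesday: Oct 14 2009.

Oct 7 2009, Oct 13 2009, Oct 14 2009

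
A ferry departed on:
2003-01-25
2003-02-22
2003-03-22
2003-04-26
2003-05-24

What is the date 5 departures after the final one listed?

2003-10-25

All dates are Saturdays, 28, 28, 35, 28 days apart.
Specifically, the 4th Saturday of each month.
June 2003 — 4th Saturday is 2003-06-28.
4th Saturday of July 2003: 2003-07-26.
4th Saturday of August 2003: 2003-08-23.
September 2003 — 4th Saturday is 2003-09-27.
October 2003 — 4th Saturday is 2003-10-25.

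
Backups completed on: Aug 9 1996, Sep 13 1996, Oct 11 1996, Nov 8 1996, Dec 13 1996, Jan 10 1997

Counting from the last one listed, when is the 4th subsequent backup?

Gaps: 35, 28, 28, 35, 28 days — a mix of 28 and 35. Every date is a Friday.
Each is the 2nd Friday of its month.
2nd Friday of February 1997: Feb 14 1997.
2nd Friday of March 1997: Mar 14 1997.
April 1997 — 2nd Friday is Apr 11 1997.
2nd Friday of May 1997: May 9 1997.

May 9 1997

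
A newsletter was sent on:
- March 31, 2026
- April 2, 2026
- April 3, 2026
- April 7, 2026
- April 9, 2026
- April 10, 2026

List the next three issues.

April 14, 2026; April 16, 2026; April 17, 2026

Gaps: 2, 1, 4, 2, 1 days — not constant, but cyclic with period 3.
The events fall on every Tuesday, Thursday and Friday.
The following Tuesday is April 14, 2026.
The following Thursday is April 16, 2026.
Next Friday: April 17, 2026.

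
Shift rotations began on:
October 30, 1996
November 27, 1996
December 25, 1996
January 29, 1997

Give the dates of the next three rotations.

February 26, 1997; March 26, 1997; April 30, 1997

All Wednesdays; the gaps (28, 28, 35) vary with month length.
This is the last Wednesday of each month.
February 1997 ends with Wednesday February 26, 1997.
March 1997 ends with Wednesday March 26, 1997.
Last Wednesday of April 1997: April 30, 1997.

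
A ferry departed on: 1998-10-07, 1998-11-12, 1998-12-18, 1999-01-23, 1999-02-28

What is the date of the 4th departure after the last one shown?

Every event comes 36 days after the last (36, 36, 36, 36).
1999-02-28 + 36 days = 1999-04-05.
1999-04-05 + 36 days = 1999-05-11.
1999-05-11 + 36 days = 1999-06-16.
1999-06-16 + 36 days = 1999-07-22.

1999-07-22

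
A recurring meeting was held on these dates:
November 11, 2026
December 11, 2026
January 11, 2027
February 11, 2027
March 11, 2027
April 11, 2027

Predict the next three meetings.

May 11, 2027; June 11, 2027; July 11, 2027

The day-of-month is always 11 (30, 31, 31, 28, 31 days between events).
So this recurs on the 11th of each month.
May 2027: May 11, 2027.
Next: June 2027 → June 11, 2027.
Next: July 2027 → July 11, 2027.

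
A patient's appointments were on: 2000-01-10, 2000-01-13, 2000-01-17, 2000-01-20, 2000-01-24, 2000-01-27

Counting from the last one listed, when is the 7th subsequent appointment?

2000-02-21

The gap pattern 3, 4, 3, 4, 3 repeats every 2 events.
These are the Mondays and Thursdays of each week.
The following Monday is 2000-01-31.
The following Thursday is 2000-02-03.
The following Monday is 2000-02-07.
The following Thursday is 2000-02-10.
The following Monday is 2000-02-14.
The following Thursday is 2000-02-17.
The following Monday is 2000-02-21.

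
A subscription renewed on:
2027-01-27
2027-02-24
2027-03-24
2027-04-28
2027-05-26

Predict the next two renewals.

All dates are Wednesdays, 28, 28, 35, 28 days apart.
Specifically, the 4th Wednesday of each month.
4th Wednesday of June 2027: 2027-06-23.
4th Wednesday of July 2027: 2027-07-28.

2027-06-23, 2027-07-28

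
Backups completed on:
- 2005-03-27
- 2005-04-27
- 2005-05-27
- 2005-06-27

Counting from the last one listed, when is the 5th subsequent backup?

2005-11-27

The day-of-month is always 27 (31, 30, 31 days between events).
So this recurs on the 27th of each month.
Next: July 2005 → 2005-07-27.
August 2005: 2005-08-27.
September 2005: 2005-09-27.
October 2005: 2005-10-27.
November 2005: 2005-11-27.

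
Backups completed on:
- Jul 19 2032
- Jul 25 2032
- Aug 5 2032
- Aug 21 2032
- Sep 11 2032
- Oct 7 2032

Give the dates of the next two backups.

Gaps: 6, 11, 16, 21, 26 days — each gap is 5 larger than the previous one.
Next gap: 31 days. Oct 7 2032 + 31 days = Nov 7 2032.
Next gap: 36 days. Nov 7 2032 + 36 days = Dec 13 2032.

Nov 7 2032, Dec 13 2032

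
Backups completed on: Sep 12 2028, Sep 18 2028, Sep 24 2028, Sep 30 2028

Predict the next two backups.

Oct 6 2028, Oct 12 2028

Every event comes 6 days after the last (6, 6, 6).
Sep 30 2028 + 6 days = Oct 6 2028.
Oct 6 2028 + 6 days = Oct 12 2028.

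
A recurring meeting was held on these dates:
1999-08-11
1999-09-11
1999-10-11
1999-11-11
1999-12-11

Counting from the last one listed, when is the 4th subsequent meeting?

2000-04-11

Each date is the 11th; the gaps (31, 30, 31, 30) track the month lengths.
The rule is the 11th of each month.
January 2000: 2000-01-11.
February 2000: 2000-02-11.
Next: March 2000 → 2000-03-11.
Next: April 2000 → 2000-04-11.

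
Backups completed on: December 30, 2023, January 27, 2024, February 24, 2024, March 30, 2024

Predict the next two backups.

Every date is a Saturday; gaps 28, 28, 35 days.
Each is the last Saturday of its month (at least one falls on the 29th or later, ruling out '4th Saturday').
April 2024 ends with Saturday April 27, 2024.
Last Saturday of May 2024: May 25, 2024.

April 27, 2024; May 25, 2024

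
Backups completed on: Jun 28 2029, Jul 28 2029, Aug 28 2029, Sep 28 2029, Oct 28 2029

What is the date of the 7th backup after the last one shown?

May 28 2030

The day-of-month is always 28 (30, 31, 31, 30 days between events).
So this recurs on the 28th of each month.
Next: November 2029 → Nov 28 2029.
December 2029: Dec 28 2029.
Next: January 2030 → Jan 28 2030.
February 2030: Feb 28 2030.
March 2030: Mar 28 2030.
April 2030: Apr 28 2030.
Next: May 2030 → May 28 2030.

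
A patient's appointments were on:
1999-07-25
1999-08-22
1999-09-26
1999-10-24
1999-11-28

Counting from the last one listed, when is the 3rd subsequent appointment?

2000-02-27

All dates are Sundays, 28, 35, 28, 35 days apart.
Specifically, the 4th Sunday of each month.
4th Sunday of December 1999: 1999-12-26.
January 2000 — 4th Sunday is 2000-01-23.
February 2000 — 4th Sunday is 2000-02-27.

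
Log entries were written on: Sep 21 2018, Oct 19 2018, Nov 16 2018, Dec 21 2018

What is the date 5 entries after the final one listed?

May 17 2019

These are Fridays at 28- or 35-day spacing (28, 28, 35).
The pattern: 3rd Friday of the month.
January 2019 — 3rd Friday is Jan 18 2019.
February 2019 — 3rd Friday is Feb 15 2019.
3rd Friday of March 2019: Mar 15 2019.
3rd Friday of April 2019: Apr 19 2019.
May 2019 — 3rd Friday is May 17 2019.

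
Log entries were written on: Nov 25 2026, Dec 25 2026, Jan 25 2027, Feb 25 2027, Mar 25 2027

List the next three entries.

The day-of-month is always 25 (30, 31, 31, 28 days between events).
So this recurs on the 25th of each month.
April 2027: Apr 25 2027.
May 2027: May 25 2027.
Next: June 2027 → Jun 25 2027.

Apr 25 2027, May 25 2027, Jun 25 2027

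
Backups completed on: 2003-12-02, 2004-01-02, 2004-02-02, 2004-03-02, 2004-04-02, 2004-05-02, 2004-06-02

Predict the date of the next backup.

Each date is the 2nd; the gaps (31, 31, 29, 31, 30, 31) track the month lengths.
The rule is the 2nd of each month.
Next: July 2004 → 2004-07-02.

2004-07-02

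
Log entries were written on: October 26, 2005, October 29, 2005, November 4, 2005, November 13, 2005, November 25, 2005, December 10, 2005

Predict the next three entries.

The spacing grows by 3 each time: 3, 6, 9, 12, 15 days.
Next gap: 18 days. December 10, 2005 + 18 days = December 28, 2005.
Next gap: 21 days. December 28, 2005 + 21 days = January 18, 2006.
Next gap: 24 days. January 18, 2006 + 24 days = February 11, 2006.

December 28, 2005; January 18, 2006; February 11, 2006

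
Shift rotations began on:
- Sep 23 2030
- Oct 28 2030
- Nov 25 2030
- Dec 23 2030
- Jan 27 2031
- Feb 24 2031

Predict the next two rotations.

Mar 24 2031, Apr 28 2031

These are Mondays at 28- or 35-day spacing (35, 28, 28, 35, 28).
The pattern: 4th Monday of the month.
4th Monday of March 2031: Mar 24 2031.
4th Monday of April 2031: Apr 28 2031.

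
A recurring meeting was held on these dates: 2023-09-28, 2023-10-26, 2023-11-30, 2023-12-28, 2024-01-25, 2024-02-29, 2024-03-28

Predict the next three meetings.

All Thursdays; the gaps (28, 35, 28, 28, 35, 28) vary with month length.
This is the last Thursday of each month.
Last Thursday of April 2024: 2024-04-25.
Last Thursday of May 2024: 2024-05-30.
Last Thursday of June 2024: 2024-06-27.

2024-04-25, 2024-05-30, 2024-06-27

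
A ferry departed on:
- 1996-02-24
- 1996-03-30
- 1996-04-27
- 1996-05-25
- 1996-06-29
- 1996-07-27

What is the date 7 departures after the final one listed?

These are Saturdays with 35, 28, 28, 35, 28-day gaps.
Each is the final Saturday of its month — 1996-03-30 is past the 28th, so '4th Saturday' doesn't fit.
August 1996 ends with Saturday 1996-08-31.
Last Saturday of September 1996: 1996-09-28.
Last Saturday of October 1996: 1996-10-26.
November 1996 ends with Saturday 1996-11-30.
December 1996 ends with Saturday 1996-12-28.
January 1997 ends with Saturday 1997-01-25.
Last Saturday of February 1997: 1997-02-22.

1997-02-22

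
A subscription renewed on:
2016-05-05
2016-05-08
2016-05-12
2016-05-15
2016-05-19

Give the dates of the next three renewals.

Every event lands on a Thursday or Sunday (gaps cycle 3, 4, 3, 4).
So the schedule is: every Thursday and Sunday.
Next Sunday: 2016-05-22.
Next Thursday: 2016-05-26.
The following Sunday is 2016-05-29.

2016-05-22, 2016-05-26, 2016-05-29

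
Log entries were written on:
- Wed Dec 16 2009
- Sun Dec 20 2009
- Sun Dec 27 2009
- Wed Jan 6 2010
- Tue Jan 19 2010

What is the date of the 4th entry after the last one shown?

Sun Apr 11 2010

Intervals are 4, 7, 10, 13 days — an arithmetic progression with common difference 3.
Next gap: 16 days. Tue Jan 19 2010 + 16 days = Thu Feb 4 2010.
Next gap: 19 days. Thu Feb 4 2010 + 19 days = Tue Feb 23 2010.
Next gap: 22 days. Tue Feb 23 2010 + 22 days = Wed Mar 17 2010.
Next gap: 25 days. Wed Mar 17 2010 + 25 days = Sun Apr 11 2010.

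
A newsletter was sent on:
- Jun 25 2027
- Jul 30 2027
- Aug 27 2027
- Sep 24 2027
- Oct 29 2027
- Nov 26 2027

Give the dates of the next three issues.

Every date is a Friday; gaps 35, 28, 28, 35, 28 days.
Each is the last Friday of its month (at least one falls on the 29th or later, ruling out '4th Friday').
Last Friday of December 2027: Dec 31 2027.
Last Friday of January 2028: Jan 28 2028.
Last Friday of February 2028: Feb 25 2028.

Dec 31 2027, Jan 28 2028, Feb 25 2028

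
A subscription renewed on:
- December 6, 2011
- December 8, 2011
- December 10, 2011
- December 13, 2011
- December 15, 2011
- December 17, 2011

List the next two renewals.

Every event lands on a Tuesday or Thursday or Saturday (gaps cycle 2, 2, 3, 2, 2).
So the schedule is: every Tuesday, Thursday and Saturday.
The following Tuesday is December 20, 2011.
The following Thursday is December 22, 2011.

December 20, 2011; December 22, 2011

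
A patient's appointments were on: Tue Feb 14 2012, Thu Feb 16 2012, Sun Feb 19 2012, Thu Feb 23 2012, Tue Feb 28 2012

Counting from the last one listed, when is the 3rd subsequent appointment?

The spacing grows by 1 each time: 2, 3, 4, 5 days.
Next gap: 6 days. Tue Feb 28 2012 + 6 days = Mon Mar 5 2012.
Next gap: 7 days. Mon Mar 5 2012 + 7 days = Mon Mar 12 2012.
Next gap: 8 days. Mon Mar 12 2012 + 8 days = Tue Mar 20 2012.

Tue Mar 20 2012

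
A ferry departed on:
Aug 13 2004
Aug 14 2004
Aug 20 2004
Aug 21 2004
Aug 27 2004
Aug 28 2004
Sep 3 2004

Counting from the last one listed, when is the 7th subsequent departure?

Gaps: 1, 6, 1, 6, 1, 6 days — not constant, but cyclic with period 2.
The events fall on every Friday and Saturday.
The following Saturday is Sep 4 2004.
The following Friday is Sep 10 2004.
Next Saturday: Sep 11 2004.
Next Friday: Sep 17 2004.
The following Saturday is Sep 18 2004.
The following Friday is Sep 24 2004.
The following Saturday is Sep 25 2004.

Sep 25 2004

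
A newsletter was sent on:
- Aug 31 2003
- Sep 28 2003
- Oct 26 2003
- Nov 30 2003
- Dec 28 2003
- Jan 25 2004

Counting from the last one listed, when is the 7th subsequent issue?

All Sundays; the gaps (28, 28, 35, 28, 28) vary with month length.
This is the last Sunday of each month.
February 2004 ends with Sunday Feb 29 2004.
Last Sunday of March 2004: Mar 28 2004.
April 2004 ends with Sunday Apr 25 2004.
May 2004 ends with Sunday May 30 2004.
Last Sunday of June 2004: Jun 27 2004.
Last Sunday of July 2004: Jul 25 2004.
Last Sunday of August 2004: Aug 29 2004.

Aug 29 2004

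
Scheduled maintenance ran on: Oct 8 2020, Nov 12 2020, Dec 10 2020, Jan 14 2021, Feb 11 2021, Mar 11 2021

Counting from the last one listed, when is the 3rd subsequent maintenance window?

Jun 10 2021

Gaps: 35, 28, 35, 28, 28 days — a mix of 28 and 35. Every date is a Thursday.
Each is the 2nd Thursday of its month.
2nd Thursday of April 2021: Apr 8 2021.
May 2021 — 2nd Thursday is May 13 2021.
2nd Thursday of June 2021: Jun 10 2021.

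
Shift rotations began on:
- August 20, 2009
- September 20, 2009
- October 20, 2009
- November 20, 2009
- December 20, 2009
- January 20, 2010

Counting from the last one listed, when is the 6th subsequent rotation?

Gaps: 31, 30, 31, 30, 31 days — not constant. Every event is on the 20th of the month.
Pattern: the 20th of each month.
Next: February 2010 → February 20, 2010.
Next: March 2010 → March 20, 2010.
April 2010: April 20, 2010.
Next: May 2010 → May 20, 2010.
June 2010: June 20, 2010.
Next: July 2010 → July 20, 2010.

July 20, 2010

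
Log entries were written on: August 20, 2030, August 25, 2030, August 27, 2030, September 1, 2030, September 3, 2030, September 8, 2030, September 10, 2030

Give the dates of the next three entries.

Gaps: 5, 2, 5, 2, 5, 2 days — not constant, but cyclic with period 2.
The events fall on every Tuesday and Sunday.
The following Sunday is September 15, 2030.
Next Tuesday: September 17, 2030.
Next Sunday: September 22, 2030.

September 15, 2030; September 17, 2030; September 22, 2030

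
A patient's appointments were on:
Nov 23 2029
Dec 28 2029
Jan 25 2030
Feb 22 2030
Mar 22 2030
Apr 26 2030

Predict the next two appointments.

May 24 2030, Jun 28 2030

All dates are Fridays, 35, 28, 28, 28, 35 days apart.
Specifically, the 4th Friday of each month.
May 2030 — 4th Friday is May 24 2030.
4th Friday of June 2030: Jun 28 2030.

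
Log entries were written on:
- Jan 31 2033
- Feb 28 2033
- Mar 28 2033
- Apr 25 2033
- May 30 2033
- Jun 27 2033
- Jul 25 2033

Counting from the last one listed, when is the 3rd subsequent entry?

Oct 31 2033

These are Mondays with 28, 28, 28, 35, 28, 28-day gaps.
Each is the final Monday of its month — Jan 31 2033 is past the 28th, so '4th Monday' doesn't fit.
Last Monday of August 2033: Aug 29 2033.
September 2033 ends with Monday Sep 26 2033.
Last Monday of October 2033: Oct 31 2033.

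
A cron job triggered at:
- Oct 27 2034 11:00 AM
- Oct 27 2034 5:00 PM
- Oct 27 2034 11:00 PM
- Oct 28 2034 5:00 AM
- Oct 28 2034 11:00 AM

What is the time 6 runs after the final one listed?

Oct 29 2034 11:00 PM

Spacing: 6, 6, 6, 6 h — constant 6 h.
Oct 28 2034 11:00 AM + 6 h = Oct 28 2034 5:00 PM.
Oct 28 2034 5:00 PM + 6 h = Oct 28 2034 11:00 PM.
Oct 28 2034 11:00 PM + 6 h = Oct 29 2034 5:00 AM.
Oct 29 2034 5:00 AM + 6 h = Oct 29 2034 11:00 AM.
Oct 29 2034 11:00 AM + 6 h = Oct 29 2034 5:00 PM.
Oct 29 2034 5:00 PM + 6 h = Oct 29 2034 11:00 PM.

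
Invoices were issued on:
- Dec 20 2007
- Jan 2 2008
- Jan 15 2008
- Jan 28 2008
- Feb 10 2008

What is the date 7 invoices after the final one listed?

May 11 2008

The spacing is 13, 13, 13, 13 days — always 13 days.
Feb 10 2008 + 13 days = Feb 23 2008.
Feb 23 2008 + 13 days = Mar 7 2008.
Mar 7 2008 + 13 days = Mar 20 2008.
Mar 20 2008 + 13 days = Apr 2 2008.
Apr 2 2008 + 13 days = Apr 15 2008.
Apr 15 2008 + 13 days = Apr 28 2008.
Apr 28 2008 + 13 days = May 11 2008.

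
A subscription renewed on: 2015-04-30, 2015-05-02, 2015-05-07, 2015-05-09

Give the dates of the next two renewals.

Every event lands on a Thursday or Saturday (gaps cycle 2, 5, 2).
So the schedule is: every Thursday and Saturday.
Next Thursday: 2015-05-14.
Next Saturday: 2015-05-16.

2015-05-14, 2015-05-16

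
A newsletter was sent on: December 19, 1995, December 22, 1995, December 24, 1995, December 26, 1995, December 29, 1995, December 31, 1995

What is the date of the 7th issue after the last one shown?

January 16, 1996

Gaps: 3, 2, 2, 3, 2 days — not constant, but cyclic with period 3.
The events fall on every Tuesday, Friday and Sunday.
The following Tuesday is January 2, 1996.
The following Friday is January 5, 1996.
The following Sunday is January 7, 1996.
Next Tuesday: January 9, 1996.
The following Friday is January 12, 1996.
The following Sunday is January 14, 1996.
The following Tuesday is January 16, 1996.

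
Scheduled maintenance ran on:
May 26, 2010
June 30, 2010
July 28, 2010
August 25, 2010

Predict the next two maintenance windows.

September 29, 2010; October 27, 2010

These are Wednesdays with 35, 28, 28-day gaps.
Each is the final Wednesday of its month — June 30, 2010 is past the 28th, so '4th Wednesday' doesn't fit.
Last Wednesday of September 2010: September 29, 2010.
Last Wednesday of October 2010: October 27, 2010.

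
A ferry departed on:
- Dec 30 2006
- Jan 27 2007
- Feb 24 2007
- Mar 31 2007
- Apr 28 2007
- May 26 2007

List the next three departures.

These are Saturdays with 28, 28, 35, 28, 28-day gaps.
Each is the final Saturday of its month — Dec 30 2006 is past the 28th, so '4th Saturday' doesn't fit.
Last Saturday of June 2007: Jun 30 2007.
Last Saturday of July 2007: Jul 28 2007.
Last Saturday of August 2007: Aug 25 2007.

Jun 30 2007, Jul 28 2007, Aug 25 2007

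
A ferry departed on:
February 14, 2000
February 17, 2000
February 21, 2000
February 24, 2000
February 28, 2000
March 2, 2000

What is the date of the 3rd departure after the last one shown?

The gap pattern 3, 4, 3, 4, 3 repeats every 2 events.
These are the Mondays and Thursdays of each week.
Next Monday: March 6, 2000.
Next Thursday: March 9, 2000.
Next Monday: March 13, 2000.

March 13, 2000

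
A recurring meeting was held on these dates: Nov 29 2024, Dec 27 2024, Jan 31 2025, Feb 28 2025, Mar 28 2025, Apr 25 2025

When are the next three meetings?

May 30 2025, Jun 27 2025, Jul 25 2025

These are Fridays with 28, 35, 28, 28, 28-day gaps.
Each is the final Friday of its month — Nov 29 2024 is past the 28th, so '4th Friday' doesn't fit.
Last Friday of May 2025: May 30 2025.
Last Friday of June 2025: Jun 27 2025.
Last Friday of July 2025: Jul 25 2025.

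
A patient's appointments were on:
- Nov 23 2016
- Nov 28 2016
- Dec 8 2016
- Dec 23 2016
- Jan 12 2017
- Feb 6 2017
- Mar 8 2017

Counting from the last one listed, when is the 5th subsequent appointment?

Oct 19 2017

The spacing grows by 5 each time: 5, 10, 15, 20, 25, 30 days.
Next gap: 35 days. Mar 8 2017 + 35 days = Apr 12 2017.
Next gap: 40 days. Apr 12 2017 + 40 days = May 22 2017.
Next gap: 45 days. May 22 2017 + 45 days = Jul 6 2017.
Next gap: 50 days. Jul 6 2017 + 50 days = Aug 25 2017.
Next gap: 55 days. Aug 25 2017 + 55 days = Oct 19 2017.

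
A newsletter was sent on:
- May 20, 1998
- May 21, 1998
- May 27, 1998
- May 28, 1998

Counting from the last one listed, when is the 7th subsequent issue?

Every event lands on a Wednesday or Thursday (gaps cycle 1, 6, 1).
So the schedule is: every Wednesday and Thursday.
The following Wednesday is June 3, 1998.
The following Thursday is June 4, 1998.
The following Wednesday is June 10, 1998.
The following Thursday is June 11, 1998.
The following Wednesday is June 17, 1998.
The following Thursday is June 18, 1998.
The following Wednesday is June 24, 1998.

June 24, 1998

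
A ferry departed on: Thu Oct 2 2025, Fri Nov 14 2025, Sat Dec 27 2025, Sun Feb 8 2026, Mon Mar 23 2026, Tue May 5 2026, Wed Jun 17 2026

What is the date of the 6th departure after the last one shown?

Every event comes 43 days after the last (43, 43, 43, 43, 43, 43).
Wed Jun 17 2026 + 43 days = Thu Jul 30 2026.
Thu Jul 30 2026 + 43 days = Fri Sep 11 2026.
Fri Sep 11 2026 + 43 days = Sat Oct 24 2026.
Sat Oct 24 2026 + 43 days = Sun Dec 6 2026.
Sun Dec 6 2026 + 43 days = Mon Jan 18 2027.
Mon Jan 18 2027 + 43 days = Tue Mar 2 2027.

Tue Mar 2 2027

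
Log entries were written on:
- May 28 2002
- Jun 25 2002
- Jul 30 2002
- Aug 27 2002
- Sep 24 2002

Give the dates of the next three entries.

Every date is a Tuesday; gaps 28, 35, 28, 28 days.
Each is the last Tuesday of its month (at least one falls on the 29th or later, ruling out '4th Tuesday').
Last Tuesday of October 2002: Oct 29 2002.
November 2002 ends with Tuesday Nov 26 2002.
Last Tuesday of December 2002: Dec 31 2002.

Oct 29 2002, Nov 26 2002, Dec 31 2002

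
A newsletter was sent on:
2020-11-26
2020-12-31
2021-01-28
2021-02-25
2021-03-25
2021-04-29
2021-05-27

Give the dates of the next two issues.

2021-06-24, 2021-07-29

Every date is a Thursday; gaps 35, 28, 28, 28, 35, 28 days.
Each is the last Thursday of its month (at least one falls on the 29th or later, ruling out '4th Thursday').
June 2021 ends with Thursday 2021-06-24.
Last Thursday of July 2021: 2021-07-29.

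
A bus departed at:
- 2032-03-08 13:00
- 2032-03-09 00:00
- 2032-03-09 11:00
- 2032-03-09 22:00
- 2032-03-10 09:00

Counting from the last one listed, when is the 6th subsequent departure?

Gaps: 11, 11, 11, 11 hours — each event is 11 hours after the previous one.
2032-03-10 09:00 + 11 h = 2032-03-10 20:00.
2032-03-10 20:00 + 11 h = 2032-03-11 07:00.
2032-03-11 07:00 + 11 h = 2032-03-11 18:00.
2032-03-11 18:00 + 11 h = 2032-03-12 05:00.
2032-03-12 05:00 + 11 h = 2032-03-12 16:00.
2032-03-12 16:00 + 11 h = 2032-03-13 03:00.

2032-03-13 03:00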